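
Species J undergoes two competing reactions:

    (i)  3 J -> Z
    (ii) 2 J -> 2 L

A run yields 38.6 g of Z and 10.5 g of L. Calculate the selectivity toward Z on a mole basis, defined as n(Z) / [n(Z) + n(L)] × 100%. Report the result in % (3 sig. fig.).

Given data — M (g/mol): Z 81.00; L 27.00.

n(Z) = 38.6 / 81.00 = 0.4765 mol
n(L) = 10.5 / 27.00 = 0.3889 mol
selectivity = 0.4765/(0.4765+0.3889) × 100 = 55.06 %

55.1 %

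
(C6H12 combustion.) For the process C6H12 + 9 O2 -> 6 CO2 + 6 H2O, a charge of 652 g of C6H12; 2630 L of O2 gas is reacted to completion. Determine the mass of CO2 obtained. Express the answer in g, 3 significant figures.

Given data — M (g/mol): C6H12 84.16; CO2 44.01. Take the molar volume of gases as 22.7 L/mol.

2050 g

n(C6H12) = 652.0 / 84.16 = 7.747 mol
n(O2) = 2630 / 22.7 = 115.9 mol
n/ν for C6H12 = 7.747/1 = 7.747
n/ν for O2 = 115.9/9 = 12.88
Smallest n/ν is C6H12 → limiting reagent.
n(CO2) = (6/1) × 7.747 = 46.48 mol
mass = 46.48 × 44.01 = 2046 g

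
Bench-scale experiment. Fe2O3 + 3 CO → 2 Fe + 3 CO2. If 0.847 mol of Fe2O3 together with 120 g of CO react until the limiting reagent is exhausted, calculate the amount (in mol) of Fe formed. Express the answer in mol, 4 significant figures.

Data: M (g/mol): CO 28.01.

1.694 mol

n(Fe2O3) = 0.8470 mol
n(CO) = 120.0 / 28.01 = 4.284 mol
n/ν for Fe2O3 = 0.8470/1 = 0.8470
n/ν for CO = 4.284/3 = 1.428
Smallest n/ν is Fe2O3 → limiting reagent.
n(Fe) = (2/1) × 0.8470 = 1.694 mol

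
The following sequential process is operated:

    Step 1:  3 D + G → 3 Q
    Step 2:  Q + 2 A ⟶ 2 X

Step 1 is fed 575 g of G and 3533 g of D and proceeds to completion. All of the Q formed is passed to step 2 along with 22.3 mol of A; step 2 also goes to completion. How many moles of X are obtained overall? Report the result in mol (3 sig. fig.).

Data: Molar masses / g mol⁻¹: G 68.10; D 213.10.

22.3 mol

Step 1:
n(G) = 575.0 / 68.10 = 8.443 mol
n(D) = 3533 / 213.10 = 16.58 mol
n/ν → G: 8.443, D: 5.527; D is limiting.
n(Q) produced = (3/3) × 16.58 = 16.58 mol
Step 2:
n(Q) available = 16.58 mol
n(A) = 22.30 mol
n/ν → Q: 16.58, A: 11.15; A is limiting.
n(X) = (2/2) × 22.30 = 22.30 mol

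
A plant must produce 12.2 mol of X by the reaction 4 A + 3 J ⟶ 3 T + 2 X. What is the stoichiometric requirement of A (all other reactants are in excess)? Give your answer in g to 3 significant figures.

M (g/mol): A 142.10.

3470 g

n(X) = 12.20 mol
n(A) = (4/2) × 12.20 = 24.40 mol
mass = 24.40 × 142.10 = 3467 g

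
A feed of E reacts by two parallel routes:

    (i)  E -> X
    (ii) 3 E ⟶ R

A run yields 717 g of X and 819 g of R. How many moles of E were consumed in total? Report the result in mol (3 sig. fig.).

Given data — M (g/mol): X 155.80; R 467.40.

n(X) = 717 / 155.80 = 4.602 mol
n(R) = 819 / 467.40 = 1.752 mol
n(E) via (i) = (1/1)×4.602 = 4.602 mol
n(E) via (ii) = (3/1)×1.752 = 5.256 mol
total n(E) = 4.602 + 5.256 = 9.858 mol

9.86 mol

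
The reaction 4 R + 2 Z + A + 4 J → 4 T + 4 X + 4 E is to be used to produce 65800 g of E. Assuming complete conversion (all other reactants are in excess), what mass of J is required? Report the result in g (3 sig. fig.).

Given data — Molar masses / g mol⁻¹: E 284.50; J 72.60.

n(E) = 65800 / 284.50 = 231.3 mol
n(J) = (4/4) × 231.3 = 231.3 mol
mass = 231.3 × 72.60 = 16790 g

16800 g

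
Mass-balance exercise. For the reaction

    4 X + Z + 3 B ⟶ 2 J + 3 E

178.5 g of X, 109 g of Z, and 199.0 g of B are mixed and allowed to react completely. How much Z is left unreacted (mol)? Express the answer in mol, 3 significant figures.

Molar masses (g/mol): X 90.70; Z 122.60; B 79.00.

0.397 mol

n(X) = 178.5 / 90.70 = 1.968 mol
n(Z) = 109.0 / 122.60 = 0.8891 mol
n(B) = 199.0 / 79.00 = 2.519 mol
n/ν → X: 0.4920, Z: 0.8891, B: 0.8397; X is limiting.
Z consumed = (1/4) × 1.968 = 0.4920 mol
Z remaining = 0.8891 − 0.4920 = 0.3971 mol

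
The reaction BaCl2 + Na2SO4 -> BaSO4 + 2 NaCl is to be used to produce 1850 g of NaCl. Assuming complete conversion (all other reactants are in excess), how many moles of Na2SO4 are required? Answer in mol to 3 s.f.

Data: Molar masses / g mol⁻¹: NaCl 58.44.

15.8 mol

n(NaCl) = 1850 / 58.44 = 31.66 mol
n(Na2SO4) = (1/2) × 31.66 = 15.83 mol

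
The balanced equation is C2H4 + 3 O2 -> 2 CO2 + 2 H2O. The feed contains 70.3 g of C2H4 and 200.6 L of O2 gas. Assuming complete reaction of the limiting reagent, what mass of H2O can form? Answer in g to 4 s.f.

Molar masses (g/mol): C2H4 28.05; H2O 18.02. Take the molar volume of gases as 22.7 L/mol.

n(C2H4) = 70.30 / 28.05 = 2.506 mol
n(O2) = 200.6 / 22.7 = 8.837 mol
n/ν for C2H4 = 2.506/1 = 2.506
n/ν for O2 = 8.837/3 = 2.946
Smallest n/ν is C2H4 → limiting reagent.
n(H2O) = (2/1) × 2.506 = 5.012 mol
mass = 5.012 × 18.02 = 90.32 g

90.32 g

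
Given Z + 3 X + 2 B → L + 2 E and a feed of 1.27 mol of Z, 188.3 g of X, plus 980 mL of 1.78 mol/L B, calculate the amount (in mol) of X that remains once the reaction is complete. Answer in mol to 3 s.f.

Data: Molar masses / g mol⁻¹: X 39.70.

n(Z) = 1.270 mol
n(X) = 188.3 / 39.70 = 4.743 mol
n(B) = 1.78 × 980.0/1000 = 1.744 mol
n/ν for Z = 1.270/1 = 1.270
n/ν for X = 4.743/3 = 1.581
n/ν for B = 1.744/2 = 0.8720
Smallest n/ν is B → limiting reagent.
X consumed = (3/2) × 1.744 = 2.616 mol
X remaining = 4.743 − 2.616 = 2.127 mol

2.13 mol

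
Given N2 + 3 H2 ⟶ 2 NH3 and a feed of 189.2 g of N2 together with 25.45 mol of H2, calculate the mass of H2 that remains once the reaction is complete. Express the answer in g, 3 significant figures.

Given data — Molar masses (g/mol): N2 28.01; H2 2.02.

10.5 g

n(N2) = 189.2 / 28.01 = 6.755 mol
n(H2) = 25.45 mol
n/ν → N2: 6.755, H2: 8.483; N2 is limiting.
H2 consumed = (3/1) × 6.755 = 20.27 mol
H2 remaining = 25.45 − 20.27 = 5.180 mol
mass = 5.180 × 2.02 = 10.46 g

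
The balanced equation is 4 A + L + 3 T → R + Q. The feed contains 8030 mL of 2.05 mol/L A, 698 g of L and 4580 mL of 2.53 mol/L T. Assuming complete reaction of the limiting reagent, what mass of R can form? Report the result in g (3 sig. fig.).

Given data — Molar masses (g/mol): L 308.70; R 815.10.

1840 g

n(A) = 2.05 × 8030/1000 = 16.46 mol
n(L) = 698.0 / 308.70 = 2.261 mol
n(T) = 2.53 × 4580/1000 = 11.59 mol
n/ν → A: 4.115, L: 2.261, T: 3.863; L is limiting.
n(R) = (1/1) × 2.261 = 2.261 mol
mass = 2.261 × 815.10 = 1843 g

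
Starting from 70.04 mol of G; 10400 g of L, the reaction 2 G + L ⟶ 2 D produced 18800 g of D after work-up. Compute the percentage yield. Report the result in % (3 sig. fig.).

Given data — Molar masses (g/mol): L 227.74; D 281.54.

95.3 %

n(G) = 70.04 mol
n(L) = 10400 / 227.74 = 45.67 mol
n/ν for G = 70.04/2 = 35.02
n/ν for L = 45.67/1 = 45.67
Smallest n/ν is G → limiting reagent.
theoretical n(D) = (2/2) × 70.04 = 70.04 mol → 19720 g
% yield = 18800 / 19720 × 100 = 95.33 %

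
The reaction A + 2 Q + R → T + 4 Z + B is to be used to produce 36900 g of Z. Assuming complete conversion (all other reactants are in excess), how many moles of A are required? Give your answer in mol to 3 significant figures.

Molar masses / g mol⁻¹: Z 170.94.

54.0 mol

n(Z) = 36900 / 170.94 = 215.9 mol
n(A) = (1/4) × 215.9 = 53.98 mol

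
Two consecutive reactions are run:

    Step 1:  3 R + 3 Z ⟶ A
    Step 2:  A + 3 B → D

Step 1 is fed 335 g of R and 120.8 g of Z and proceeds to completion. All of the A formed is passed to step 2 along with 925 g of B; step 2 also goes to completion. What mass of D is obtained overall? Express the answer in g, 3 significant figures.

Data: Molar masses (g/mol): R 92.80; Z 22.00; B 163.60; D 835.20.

1010 g

Step 1:
n(R) = 335.0 / 92.80 = 3.610 mol
n(Z) = 120.8 / 22.00 = 5.491 mol
n/ν for R = 3.610/3 = 1.203
n/ν for Z = 5.491/3 = 1.830
Smallest n/ν is R → limiting reagent.
n(A) produced = (1/3) × 3.610 = 1.203 mol
Step 2:
n(A) available = 1.203 mol
n(B) = 925.0 / 163.60 = 5.654 mol
n/ν for A = 1.203/1 = 1.203
n/ν for B = 5.654/3 = 1.885
Smallest n/ν is A → limiting reagent.
n(D) = (1/1) × 1.203 = 1.203 mol
mass = 1.203 × 835.20 = 1005 g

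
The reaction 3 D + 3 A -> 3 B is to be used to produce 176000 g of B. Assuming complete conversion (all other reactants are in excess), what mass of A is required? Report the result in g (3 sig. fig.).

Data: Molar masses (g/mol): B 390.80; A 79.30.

35700 g

n(B) = 176000 / 390.80 = 450.4 mol
n(A) = (3/3) × 450.4 = 450.4 mol
mass = 450.4 × 79.30 = 35720 g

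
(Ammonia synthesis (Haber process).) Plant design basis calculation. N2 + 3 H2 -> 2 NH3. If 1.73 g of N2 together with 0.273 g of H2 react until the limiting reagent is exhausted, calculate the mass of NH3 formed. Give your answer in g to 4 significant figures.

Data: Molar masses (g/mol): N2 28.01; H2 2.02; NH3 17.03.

1.534 g

n(N2) = 1.730 / 28.01 = 0.06176 mol
n(H2) = 0.2730 / 2.02 = 0.1351 mol
n/ν for N2 = 0.06176/1 = 0.06176
n/ν for H2 = 0.1351/3 = 0.04503
Smallest n/ν is H2 → limiting reagent.
n(NH3) = (2/3) × 0.1351 = 0.09007 mol
mass = 0.09007 × 17.03 = 1.534 g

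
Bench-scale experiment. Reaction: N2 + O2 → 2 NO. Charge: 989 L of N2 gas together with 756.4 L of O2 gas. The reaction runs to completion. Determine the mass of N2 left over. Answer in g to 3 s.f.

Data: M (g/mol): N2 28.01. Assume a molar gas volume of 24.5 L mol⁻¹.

266 g

n(N2) = 989.0 / 24.5 = 40.37 mol
n(O2) = 756.4 / 24.5 = 30.87 mol
n/ν for N2 = 40.37/1 = 40.37
n/ν for O2 = 30.87/1 = 30.87
Smallest n/ν is O2 → limiting reagent.
N2 consumed = (1/1) × 30.87 = 30.87 mol
N2 remaining = 40.37 − 30.87 = 9.500 mol
mass = 9.500 × 28.01 = 266.1 g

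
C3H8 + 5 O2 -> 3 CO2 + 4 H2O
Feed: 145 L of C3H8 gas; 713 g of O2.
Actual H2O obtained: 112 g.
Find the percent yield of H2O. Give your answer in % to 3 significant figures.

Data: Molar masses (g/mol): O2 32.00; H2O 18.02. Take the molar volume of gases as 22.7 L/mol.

n(C3H8) = 145.0 / 22.7 = 6.388 mol
n(O2) = 713.0 / 32.00 = 22.28 mol
n/ν → C3H8: 6.388, O2: 4.456; O2 is limiting.
theoretical n(H2O) = (4/5) × 22.28 = 17.82 mol → 321.1 g
% yield = 112 / 321.1 × 100 = 34.88 %

34.9 %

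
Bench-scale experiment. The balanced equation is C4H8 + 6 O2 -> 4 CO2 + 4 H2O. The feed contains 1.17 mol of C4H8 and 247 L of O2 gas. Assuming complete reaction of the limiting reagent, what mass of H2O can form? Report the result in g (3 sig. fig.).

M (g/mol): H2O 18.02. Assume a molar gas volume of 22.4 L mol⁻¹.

n(C4H8) = 1.170 mol
n(O2) = 247.0 / 22.4 = 11.03 mol
n/ν → C4H8: 1.170, O2: 1.838; C4H8 is limiting.
n(H2O) = (4/1) × 1.170 = 4.680 mol
mass = 4.680 × 18.02 = 84.33 g

84.3 g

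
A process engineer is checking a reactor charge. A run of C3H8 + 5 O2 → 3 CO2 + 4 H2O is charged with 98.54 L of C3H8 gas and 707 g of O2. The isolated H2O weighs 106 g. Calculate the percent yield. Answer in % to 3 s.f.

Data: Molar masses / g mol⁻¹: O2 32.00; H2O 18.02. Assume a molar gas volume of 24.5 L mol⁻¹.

36.6 %

n(C3H8) = 98.54 / 24.5 = 4.022 mol
n(O2) = 707.0 / 32.00 = 22.09 mol
n/ν for C3H8 = 4.022/1 = 4.022
n/ν for O2 = 22.09/5 = 4.418
Smallest n/ν is C3H8 → limiting reagent.
theoretical n(H2O) = (4/1) × 4.022 = 16.09 mol → 289.9 g
% yield = 106 / 289.9 × 100 = 36.56 %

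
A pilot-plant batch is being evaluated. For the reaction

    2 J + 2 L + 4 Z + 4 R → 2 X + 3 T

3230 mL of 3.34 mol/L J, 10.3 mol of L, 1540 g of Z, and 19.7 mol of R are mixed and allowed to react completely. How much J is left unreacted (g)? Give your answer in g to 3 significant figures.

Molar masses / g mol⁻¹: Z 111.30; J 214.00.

828 g

n(J) = 3.34 × 3230/1000 = 10.79 mol
n(L) = 10.30 mol
n(Z) = 1540 / 111.30 = 13.84 mol
n(R) = 19.70 mol
n/ν → J: 5.395, L: 5.150, Z: 3.460, R: 4.925; Z is limiting.
J consumed = (2/4) × 13.84 = 6.920 mol
J remaining = 10.79 − 6.920 = 3.870 mol
mass = 3.870 × 214.00 = 828.2 g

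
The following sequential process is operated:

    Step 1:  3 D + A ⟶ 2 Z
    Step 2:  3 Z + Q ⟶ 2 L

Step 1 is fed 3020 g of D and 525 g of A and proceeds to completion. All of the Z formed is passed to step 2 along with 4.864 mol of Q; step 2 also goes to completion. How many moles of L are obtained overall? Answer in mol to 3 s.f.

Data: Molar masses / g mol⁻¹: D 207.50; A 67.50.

6.47 mol

Step 1:
n(D) = 3020 / 207.50 = 14.55 mol
n(A) = 525.0 / 67.50 = 7.778 mol
n/ν for D = 14.55/3 = 4.850
n/ν for A = 7.778/1 = 7.778
Smallest n/ν is D → limiting reagent.
n(Z) produced = (2/3) × 14.55 = 9.700 mol
Step 2:
n(Z) available = 9.700 mol
n(Q) = 4.864 mol
n/ν for Z = 9.700/3 = 3.233
n/ν for Q = 4.864/1 = 4.864
Smallest n/ν is Z → limiting reagent.
n(L) = (2/3) × 9.700 = 6.467 mol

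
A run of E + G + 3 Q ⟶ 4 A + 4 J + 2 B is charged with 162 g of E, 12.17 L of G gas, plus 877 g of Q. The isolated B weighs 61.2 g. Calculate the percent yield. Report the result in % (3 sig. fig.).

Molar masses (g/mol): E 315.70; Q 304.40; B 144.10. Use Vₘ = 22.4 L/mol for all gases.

41.4 %

n(E) = 162.0 / 315.70 = 0.5131 mol
n(G) = 12.17 / 22.4 = 0.5433 mol
n(Q) = 877.0 / 304.40 = 2.881 mol
n/ν for E = 0.5131/1 = 0.5131
n/ν for G = 0.5433/1 = 0.5433
n/ν for Q = 2.881/3 = 0.9603
Smallest n/ν is E → limiting reagent.
theoretical n(B) = (2/1) × 0.5131 = 1.026 mol → 147.8 g
% yield = 61.2 / 147.8 × 100 = 41.41 %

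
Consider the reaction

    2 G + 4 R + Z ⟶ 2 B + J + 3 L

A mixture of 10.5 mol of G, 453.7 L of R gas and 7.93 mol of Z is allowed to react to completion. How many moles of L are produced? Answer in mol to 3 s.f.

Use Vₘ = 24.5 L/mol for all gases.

n(G) = 10.50 mol
n(R) = 453.7 / 24.5 = 18.52 mol
n(Z) = 7.930 mol
n/ν for G = 10.50/2 = 5.250
n/ν for R = 18.52/4 = 4.630
n/ν for Z = 7.930/1 = 7.930
Smallest n/ν is R → limiting reagent.
n(L) = (3/4) × 18.52 = 13.89 mol

13.9 mol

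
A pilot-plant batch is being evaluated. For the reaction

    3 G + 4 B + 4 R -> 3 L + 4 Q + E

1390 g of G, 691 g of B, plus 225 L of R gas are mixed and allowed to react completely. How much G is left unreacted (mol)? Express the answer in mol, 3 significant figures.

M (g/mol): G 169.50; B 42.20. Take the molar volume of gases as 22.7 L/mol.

0.767 mol

n(G) = 1390 / 169.50 = 8.201 mol
n(B) = 691.0 / 42.20 = 16.37 mol
n(R) = 225.0 / 22.7 = 9.912 mol
n/ν → G: 2.734, B: 4.093, R: 2.478; R is limiting.
G consumed = (3/4) × 9.912 = 7.434 mol
G remaining = 8.201 − 7.434 = 0.7670 mol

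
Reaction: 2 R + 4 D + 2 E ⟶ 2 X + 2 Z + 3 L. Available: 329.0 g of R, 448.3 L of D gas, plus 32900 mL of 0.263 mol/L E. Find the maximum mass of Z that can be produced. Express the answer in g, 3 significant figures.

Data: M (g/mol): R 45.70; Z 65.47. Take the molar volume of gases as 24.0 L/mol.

n(R) = 329.0 / 45.70 = 7.199 mol
n(D) = 448.3 / 24.0 = 18.68 mol
n(E) = 0.263 × 32900/1000 = 8.653 mol
n/ν → R: 3.600, D: 4.670, E: 4.327; R is limiting.
n(Z) = (2/2) × 7.199 = 7.199 mol
mass = 7.199 × 65.47 = 471.3 g

471 g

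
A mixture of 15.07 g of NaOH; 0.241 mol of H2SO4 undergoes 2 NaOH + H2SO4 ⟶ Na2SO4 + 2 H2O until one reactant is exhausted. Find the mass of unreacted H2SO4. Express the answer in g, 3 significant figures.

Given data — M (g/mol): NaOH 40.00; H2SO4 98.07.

5.16 g

n(NaOH) = 15.07 / 40.00 = 0.3768 mol
n(H2SO4) = 0.2410 mol
n/ν for NaOH = 0.3768/2 = 0.1884
n/ν for H2SO4 = 0.2410/1 = 0.2410
Smallest n/ν is NaOH → limiting reagent.
H2SO4 consumed = (1/2) × 0.3768 = 0.1884 mol
H2SO4 remaining = 0.2410 − 0.1884 = 0.05260 mol
mass = 0.05260 × 98.07 = 5.158 g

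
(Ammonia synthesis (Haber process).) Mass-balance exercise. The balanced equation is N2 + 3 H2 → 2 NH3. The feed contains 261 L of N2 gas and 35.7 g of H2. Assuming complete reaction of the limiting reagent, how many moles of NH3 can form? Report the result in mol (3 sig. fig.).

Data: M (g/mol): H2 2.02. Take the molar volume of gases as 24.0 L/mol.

n(N2) = 261.0 / 24.0 = 10.88 mol
n(H2) = 35.70 / 2.02 = 17.67 mol
n/ν → N2: 10.88, H2: 5.890; H2 is limiting.
n(NH3) = (2/3) × 17.67 = 11.78 mol

11.8 mol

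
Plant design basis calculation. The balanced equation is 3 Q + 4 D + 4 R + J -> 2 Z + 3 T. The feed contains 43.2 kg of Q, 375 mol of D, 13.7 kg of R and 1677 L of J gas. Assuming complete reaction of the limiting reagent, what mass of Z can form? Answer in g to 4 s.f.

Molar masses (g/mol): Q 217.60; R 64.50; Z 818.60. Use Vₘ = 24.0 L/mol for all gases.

n(Q) = 43.20×1000 / 217.60 = 198.5 mol
n(D) = 375.0 mol
n(R) = 13.70×1000 / 64.50 = 212.4 mol
n(J) = 1677 / 24.0 = 69.88 mol
n/ν → Q: 66.17, D: 93.75, R: 53.10, J: 69.88; R is limiting.
n(Z) = (2/4) × 212.4 = 106.2 mol
mass = 106.2 × 818.60 = 86940 g

86940 g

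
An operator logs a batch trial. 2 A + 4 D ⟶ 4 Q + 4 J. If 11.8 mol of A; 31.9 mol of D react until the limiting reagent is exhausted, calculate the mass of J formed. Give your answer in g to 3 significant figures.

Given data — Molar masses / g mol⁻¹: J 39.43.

931 g

n(A) = 11.80 mol
n(D) = 31.90 mol
n/ν → A: 5.900, D: 7.975; A is limiting.
n(J) = (4/2) × 11.80 = 23.60 mol
mass = 23.60 × 39.43 = 930.5 g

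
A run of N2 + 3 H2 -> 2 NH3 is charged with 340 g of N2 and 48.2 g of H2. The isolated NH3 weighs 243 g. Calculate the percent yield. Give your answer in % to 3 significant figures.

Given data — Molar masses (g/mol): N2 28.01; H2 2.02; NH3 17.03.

n(N2) = 340.0 / 28.01 = 12.14 mol
n(H2) = 48.20 / 2.02 = 23.86 mol
n/ν for N2 = 12.14/1 = 12.14
n/ν for H2 = 23.86/3 = 7.953
Smallest n/ν is H2 → limiting reagent.
theoretical n(NH3) = (2/3) × 23.86 = 15.91 mol → 270.9 g
% yield = 243 / 270.9 × 100 = 89.70 %

89.7 %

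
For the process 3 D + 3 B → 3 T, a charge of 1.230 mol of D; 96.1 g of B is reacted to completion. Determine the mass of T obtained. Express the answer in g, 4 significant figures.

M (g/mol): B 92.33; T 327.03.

n(D) = 1.230 mol
n(B) = 96.10 / 92.33 = 1.041 mol
n/ν for D = 1.230/3 = 0.4100
n/ν for B = 1.041/3 = 0.3470
Smallest n/ν is B → limiting reagent.
n(T) = (3/3) × 1.041 = 1.041 mol
mass = 1.041 × 327.03 = 340.4 g

340.4 g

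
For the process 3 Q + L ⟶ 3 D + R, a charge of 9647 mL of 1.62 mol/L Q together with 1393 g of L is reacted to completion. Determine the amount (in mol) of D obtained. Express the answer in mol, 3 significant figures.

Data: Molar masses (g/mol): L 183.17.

15.6 mol

n(Q) = 1.62 × 9647/1000 = 15.63 mol
n(L) = 1393 / 183.17 = 7.605 mol
n/ν for Q = 15.63/3 = 5.210
n/ν for L = 7.605/1 = 7.605
Smallest n/ν is Q → limiting reagent.
n(D) = (3/3) × 15.63 = 15.63 mol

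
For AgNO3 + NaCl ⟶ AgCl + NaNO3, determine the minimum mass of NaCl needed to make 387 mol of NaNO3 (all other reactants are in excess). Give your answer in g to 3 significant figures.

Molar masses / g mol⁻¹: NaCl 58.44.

n(NaNO3) = 387.0 mol
n(NaCl) = (1/1) × 387.0 = 387.0 mol
mass = 387.0 × 58.44 = 22620 g

22600 g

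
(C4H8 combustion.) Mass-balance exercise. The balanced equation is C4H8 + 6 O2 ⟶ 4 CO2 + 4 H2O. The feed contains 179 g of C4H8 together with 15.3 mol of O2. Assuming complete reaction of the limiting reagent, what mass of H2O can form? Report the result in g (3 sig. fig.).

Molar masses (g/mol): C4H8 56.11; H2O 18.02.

184 g

n(C4H8) = 179.0 / 56.11 = 3.190 mol
n(O2) = 15.30 mol
n/ν for C4H8 = 3.190/1 = 3.190
n/ν for O2 = 15.30/6 = 2.550
Smallest n/ν is O2 → limiting reagent.
n(H2O) = (4/6) × 15.30 = 10.20 mol
mass = 10.20 × 18.02 = 183.8 g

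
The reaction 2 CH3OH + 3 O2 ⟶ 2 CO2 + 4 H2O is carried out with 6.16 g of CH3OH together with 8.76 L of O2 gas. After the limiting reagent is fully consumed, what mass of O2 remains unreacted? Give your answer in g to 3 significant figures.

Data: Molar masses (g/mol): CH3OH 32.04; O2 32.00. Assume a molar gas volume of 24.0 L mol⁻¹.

n(CH3OH) = 6.160 / 32.04 = 0.1923 mol
n(O2) = 8.760 / 24.0 = 0.3650 mol
n/ν → CH3OH: 0.09615, O2: 0.1217; CH3OH is limiting.
O2 consumed = (3/2) × 0.1923 = 0.2885 mol
O2 remaining = 0.3650 − 0.2885 = 0.07650 mol
mass = 0.07650 × 32.00 = 2.448 g

2.45 g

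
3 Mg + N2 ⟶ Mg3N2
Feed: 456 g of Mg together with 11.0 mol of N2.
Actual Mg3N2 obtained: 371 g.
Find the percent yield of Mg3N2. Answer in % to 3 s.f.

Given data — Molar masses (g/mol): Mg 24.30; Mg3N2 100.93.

58.8 %

n(Mg) = 456.0 / 24.30 = 18.77 mol
n(N2) = 11.00 mol
n/ν → Mg: 6.257, N2: 11.00; Mg is limiting.
theoretical n(Mg3N2) = (1/3) × 18.77 = 6.257 mol → 631.5 g
% yield = 371 / 631.5 × 100 = 58.75 %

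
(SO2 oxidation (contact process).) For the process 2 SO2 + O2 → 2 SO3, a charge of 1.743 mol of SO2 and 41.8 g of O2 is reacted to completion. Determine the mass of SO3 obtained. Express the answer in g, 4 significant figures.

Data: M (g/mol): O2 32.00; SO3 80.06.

n(SO2) = 1.743 mol
n(O2) = 41.80 / 32.00 = 1.306 mol
n/ν → SO2: 0.8715, O2: 1.306; SO2 is limiting.
n(SO3) = (2/2) × 1.743 = 1.743 mol
mass = 1.743 × 80.06 = 139.5 g

139.5 g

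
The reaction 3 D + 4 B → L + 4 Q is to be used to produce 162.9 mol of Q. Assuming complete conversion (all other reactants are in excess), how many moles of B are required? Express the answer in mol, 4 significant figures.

162.9 mol

n(Q) = 162.9 mol
n(B) = (4/4) × 162.9 = 162.9 mol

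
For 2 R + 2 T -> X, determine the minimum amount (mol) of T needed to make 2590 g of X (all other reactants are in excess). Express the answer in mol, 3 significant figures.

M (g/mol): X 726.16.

7.13 mol

n(X) = 2590 / 726.16 = 3.567 mol
n(T) = (2/1) × 3.567 = 7.134 mol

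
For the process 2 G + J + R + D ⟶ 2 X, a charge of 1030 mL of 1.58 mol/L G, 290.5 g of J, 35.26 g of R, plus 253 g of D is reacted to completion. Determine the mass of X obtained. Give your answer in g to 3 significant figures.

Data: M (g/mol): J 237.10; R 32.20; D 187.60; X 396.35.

n(G) = 1.58 × 1030/1000 = 1.627 mol
n(J) = 290.5 / 237.10 = 1.225 mol
n(R) = 35.26 / 32.20 = 1.095 mol
n(D) = 253.0 / 187.60 = 1.349 mol
n/ν → G: 0.8135, J: 1.225, R: 1.095, D: 1.349; G is limiting.
n(X) = (2/2) × 1.627 = 1.627 mol
mass = 1.627 × 396.35 = 644.9 g

645 g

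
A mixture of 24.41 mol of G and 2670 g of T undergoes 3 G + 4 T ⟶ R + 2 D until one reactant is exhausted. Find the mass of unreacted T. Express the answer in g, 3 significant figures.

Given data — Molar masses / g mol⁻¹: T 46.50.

1160 g

n(G) = 24.41 mol
n(T) = 2670 / 46.50 = 57.42 mol
n/ν for G = 24.41/3 = 8.137
n/ν for T = 57.42/4 = 14.36
Smallest n/ν is G → limiting reagent.
T consumed = (4/3) × 24.41 = 32.55 mol
T remaining = 57.42 − 32.55 = 24.87 mol
mass = 24.87 × 46.50 = 1156 g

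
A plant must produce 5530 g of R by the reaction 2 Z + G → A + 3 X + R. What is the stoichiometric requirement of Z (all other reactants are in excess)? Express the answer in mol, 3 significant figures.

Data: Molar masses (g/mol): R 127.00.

n(R) = 5530 / 127.00 = 43.54 mol
n(Z) = (2/1) × 43.54 = 87.08 mol

87.1 mol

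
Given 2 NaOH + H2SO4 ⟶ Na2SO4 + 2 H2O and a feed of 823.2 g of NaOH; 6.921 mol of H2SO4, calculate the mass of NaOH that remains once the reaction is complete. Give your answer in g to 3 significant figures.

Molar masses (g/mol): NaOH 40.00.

n(NaOH) = 823.2 / 40.00 = 20.58 mol
n(H2SO4) = 6.921 mol
n/ν → NaOH: 10.29, H2SO4: 6.921; H2SO4 is limiting.
NaOH consumed = (2/1) × 6.921 = 13.84 mol
NaOH remaining = 20.58 − 13.84 = 6.740 mol
mass = 6.740 × 40.00 = 269.6 g

270 g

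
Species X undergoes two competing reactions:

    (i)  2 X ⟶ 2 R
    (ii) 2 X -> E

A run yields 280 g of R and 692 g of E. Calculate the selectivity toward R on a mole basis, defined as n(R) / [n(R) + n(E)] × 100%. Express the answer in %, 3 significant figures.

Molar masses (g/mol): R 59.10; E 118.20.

n(R) = 280 / 59.10 = 4.738 mol
n(E) = 692 / 118.20 = 5.854 mol
selectivity = 4.738/(4.738+5.854) × 100 = 44.73 %

44.7 %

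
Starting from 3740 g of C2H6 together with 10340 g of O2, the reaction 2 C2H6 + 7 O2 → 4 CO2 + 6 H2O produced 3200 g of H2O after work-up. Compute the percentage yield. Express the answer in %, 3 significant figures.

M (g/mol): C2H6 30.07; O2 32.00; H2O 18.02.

n(C2H6) = 3740 / 30.07 = 124.4 mol
n(O2) = 10340 / 32.00 = 323.1 mol
n/ν for C2H6 = 124.4/2 = 62.20
n/ν for O2 = 323.1/7 = 46.16
Smallest n/ν is O2 → limiting reagent.
theoretical n(H2O) = (6/7) × 323.1 = 276.9 mol → 4990 g
% yield = 3200 / 4990 × 100 = 64.13 %

64.1 %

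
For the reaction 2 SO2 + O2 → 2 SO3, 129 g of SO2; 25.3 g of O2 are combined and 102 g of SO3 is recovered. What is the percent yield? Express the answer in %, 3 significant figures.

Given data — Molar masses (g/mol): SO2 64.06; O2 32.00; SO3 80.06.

80.6 %

n(SO2) = 129.0 / 64.06 = 2.014 mol
n(O2) = 25.30 / 32.00 = 0.7906 mol
n/ν for SO2 = 2.014/2 = 1.007
n/ν for O2 = 0.7906/1 = 0.7906
Smallest n/ν is O2 → limiting reagent.
theoretical n(SO3) = (2/1) × 0.7906 = 1.581 mol → 126.6 g
% yield = 102 / 126.6 × 100 = 80.57 %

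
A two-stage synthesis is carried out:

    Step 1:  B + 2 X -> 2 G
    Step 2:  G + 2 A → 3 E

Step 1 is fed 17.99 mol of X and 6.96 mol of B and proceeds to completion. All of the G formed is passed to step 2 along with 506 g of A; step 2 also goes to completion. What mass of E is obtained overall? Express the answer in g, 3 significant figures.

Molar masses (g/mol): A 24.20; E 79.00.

Step 1:
n(X) = 17.99 mol
n(B) = 6.960 mol
n/ν for X = 17.99/2 = 8.995
n/ν for B = 6.960/1 = 6.960
Smallest n/ν is B → limiting reagent.
n(G) produced = (2/1) × 6.960 = 13.92 mol
Step 2:
n(G) available = 13.92 mol
n(A) = 506.0 / 24.20 = 20.91 mol
n/ν for G = 13.92/1 = 13.92
n/ν for A = 20.91/2 = 10.46
Smallest n/ν is A → limiting reagent.
n(E) = (3/2) × 20.91 = 31.37 mol
mass = 31.37 × 79.00 = 2478 g

2480 g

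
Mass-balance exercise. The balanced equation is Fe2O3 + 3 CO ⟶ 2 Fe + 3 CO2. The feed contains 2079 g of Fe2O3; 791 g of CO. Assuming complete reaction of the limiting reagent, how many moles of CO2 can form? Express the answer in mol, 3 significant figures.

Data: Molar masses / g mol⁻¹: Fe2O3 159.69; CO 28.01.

28.2 mol

n(Fe2O3) = 2079 / 159.69 = 13.02 mol
n(CO) = 791.0 / 28.01 = 28.24 mol
n/ν for Fe2O3 = 13.02/1 = 13.02
n/ν for CO = 28.24/3 = 9.413
Smallest n/ν is CO → limiting reagent.
n(CO2) = (3/3) × 28.24 = 28.24 mol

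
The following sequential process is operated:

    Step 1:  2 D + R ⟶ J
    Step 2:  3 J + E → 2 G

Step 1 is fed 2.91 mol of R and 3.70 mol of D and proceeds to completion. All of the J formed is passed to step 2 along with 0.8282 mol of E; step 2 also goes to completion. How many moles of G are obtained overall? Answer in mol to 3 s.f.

Step 1:
n(R) = 2.910 mol
n(D) = 3.700 mol
n/ν for R = 2.910/1 = 2.910
n/ν for D = 3.700/2 = 1.850
Smallest n/ν is D → limiting reagent.
n(J) produced = (1/2) × 3.700 = 1.850 mol
Step 2:
n(J) available = 1.850 mol
n(E) = 0.8282 mol
n/ν for J = 1.850/3 = 0.6167
n/ν for E = 0.8282/1 = 0.8282
Smallest n/ν is J → limiting reagent.
n(G) = (2/3) × 1.850 = 1.233 mol

1.23 mol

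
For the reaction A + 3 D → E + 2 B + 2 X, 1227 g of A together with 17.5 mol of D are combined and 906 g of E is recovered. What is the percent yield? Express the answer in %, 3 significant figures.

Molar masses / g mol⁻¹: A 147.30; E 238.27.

n(A) = 1227 / 147.30 = 8.330 mol
n(D) = 17.50 mol
n/ν for A = 8.330/1 = 8.330
n/ν for D = 17.50/3 = 5.833
Smallest n/ν is D → limiting reagent.
theoretical n(E) = (1/3) × 17.50 = 5.833 mol → 1390 g
% yield = 906 / 1390 × 100 = 65.18 %

65.2 %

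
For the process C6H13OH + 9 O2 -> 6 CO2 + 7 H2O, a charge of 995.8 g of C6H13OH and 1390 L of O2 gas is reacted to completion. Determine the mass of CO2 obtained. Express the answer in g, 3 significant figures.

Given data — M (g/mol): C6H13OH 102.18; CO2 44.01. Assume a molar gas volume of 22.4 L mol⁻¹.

n(C6H13OH) = 995.8 / 102.18 = 9.746 mol
n(O2) = 1390 / 22.4 = 62.05 mol
n/ν → C6H13OH: 9.746, O2: 6.894; O2 is limiting.
n(CO2) = (6/9) × 62.05 = 41.37 mol
mass = 41.37 × 44.01 = 1821 g

1820 g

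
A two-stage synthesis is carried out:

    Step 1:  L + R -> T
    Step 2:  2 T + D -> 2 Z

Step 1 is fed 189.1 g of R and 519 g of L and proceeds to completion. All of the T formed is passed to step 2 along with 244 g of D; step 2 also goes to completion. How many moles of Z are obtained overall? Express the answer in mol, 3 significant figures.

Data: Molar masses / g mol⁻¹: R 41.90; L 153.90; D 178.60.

Step 1:
n(R) = 189.1 / 41.90 = 4.513 mol
n(L) = 519.0 / 153.90 = 3.372 mol
n/ν for R = 4.513/1 = 4.513
n/ν for L = 3.372/1 = 3.372
Smallest n/ν is L → limiting reagent.
n(T) produced = (1/1) × 3.372 = 3.372 mol
Step 2:
n(T) available = 3.372 mol
n(D) = 244.0 / 178.60 = 1.366 mol
n/ν for T = 3.372/2 = 1.686
n/ν for D = 1.366/1 = 1.366
Smallest n/ν is D → limiting reagent.
n(Z) = (2/1) × 1.366 = 2.732 mol

2.73 mol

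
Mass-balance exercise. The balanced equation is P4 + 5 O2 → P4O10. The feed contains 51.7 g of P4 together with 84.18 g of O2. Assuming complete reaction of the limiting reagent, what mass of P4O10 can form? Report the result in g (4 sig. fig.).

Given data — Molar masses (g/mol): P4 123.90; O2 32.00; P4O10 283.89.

n(P4) = 51.70 / 123.90 = 0.4173 mol
n(O2) = 84.18 / 32.00 = 2.631 mol
n/ν → P4: 0.4173, O2: 0.5262; P4 is limiting.
n(P4O10) = (1/1) × 0.4173 = 0.4173 mol
mass = 0.4173 × 283.89 = 118.5 g

118.5 g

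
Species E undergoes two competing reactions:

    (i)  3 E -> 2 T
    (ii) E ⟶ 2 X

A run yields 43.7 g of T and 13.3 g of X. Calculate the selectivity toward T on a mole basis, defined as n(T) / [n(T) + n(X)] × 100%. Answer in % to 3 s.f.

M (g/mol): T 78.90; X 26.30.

52.3 %

n(T) = 43.7 / 78.90 = 0.5539 mol
n(X) = 13.3 / 26.30 = 0.5057 mol
selectivity = 0.5539/(0.5539+0.5057) × 100 = 52.27 %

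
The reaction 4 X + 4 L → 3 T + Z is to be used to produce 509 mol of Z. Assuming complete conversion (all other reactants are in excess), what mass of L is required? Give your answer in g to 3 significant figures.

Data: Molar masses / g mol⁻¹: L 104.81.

213000 g

n(Z) = 509.0 mol
n(L) = (4/1) × 509.0 = 2036 mol
mass = 2036 × 104.81 = 213400 g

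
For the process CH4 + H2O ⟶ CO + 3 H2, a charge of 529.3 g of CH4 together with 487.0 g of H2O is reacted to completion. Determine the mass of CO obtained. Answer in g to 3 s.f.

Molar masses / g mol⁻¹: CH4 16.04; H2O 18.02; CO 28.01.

757 g

n(CH4) = 529.3 / 16.04 = 33.00 mol
n(H2O) = 487.0 / 18.02 = 27.03 mol
n/ν → CH4: 33.00, H2O: 27.03; H2O is limiting.
n(CO) = (1/1) × 27.03 = 27.03 mol
mass = 27.03 × 28.01 = 757.1 g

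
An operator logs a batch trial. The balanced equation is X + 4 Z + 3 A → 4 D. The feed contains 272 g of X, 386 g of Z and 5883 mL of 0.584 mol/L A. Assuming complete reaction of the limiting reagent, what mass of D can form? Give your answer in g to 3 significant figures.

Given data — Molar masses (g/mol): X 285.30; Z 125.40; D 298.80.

920 g

n(X) = 272.0 / 285.30 = 0.9534 mol
n(Z) = 386.0 / 125.40 = 3.078 mol
n(A) = 0.584 × 5883/1000 = 3.436 mol
n/ν → X: 0.9534, Z: 0.7695, A: 1.145; Z is limiting.
n(D) = (4/4) × 3.078 = 3.078 mol
mass = 3.078 × 298.80 = 919.7 g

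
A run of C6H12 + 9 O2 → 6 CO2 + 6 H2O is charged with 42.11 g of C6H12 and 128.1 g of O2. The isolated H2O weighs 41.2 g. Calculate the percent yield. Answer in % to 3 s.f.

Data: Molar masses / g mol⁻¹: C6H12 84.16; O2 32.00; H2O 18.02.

85.7 %

n(C6H12) = 42.11 / 84.16 = 0.5004 mol
n(O2) = 128.1 / 32.00 = 4.003 mol
n/ν for C6H12 = 0.5004/1 = 0.5004
n/ν for O2 = 4.003/9 = 0.4448
Smallest n/ν is O2 → limiting reagent.
theoretical n(H2O) = (6/9) × 4.003 = 2.669 mol → 48.10 g
% yield = 41.2 / 48.10 × 100 = 85.65 %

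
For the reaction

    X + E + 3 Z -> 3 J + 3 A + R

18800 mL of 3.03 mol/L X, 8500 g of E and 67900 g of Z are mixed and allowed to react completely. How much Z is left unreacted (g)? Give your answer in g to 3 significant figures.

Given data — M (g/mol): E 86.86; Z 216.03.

n(X) = 3.03 × 18800/1000 = 56.96 mol
n(E) = 8500 / 86.86 = 97.86 mol
n(Z) = 67900 / 216.03 = 314.3 mol
n/ν for X = 56.96/1 = 56.96
n/ν for E = 97.86/1 = 97.86
n/ν for Z = 314.3/3 = 104.8
Smallest n/ν is X → limiting reagent.
Z consumed = (3/1) × 56.96 = 170.9 mol
Z remaining = 314.3 − 170.9 = 143.4 mol
mass = 143.4 × 216.03 = 30980 g

31000 g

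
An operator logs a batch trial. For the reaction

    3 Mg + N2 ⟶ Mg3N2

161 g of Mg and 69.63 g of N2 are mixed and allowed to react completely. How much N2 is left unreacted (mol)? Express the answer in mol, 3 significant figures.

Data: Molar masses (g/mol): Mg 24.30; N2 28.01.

0.277 mol

n(Mg) = 161.0 / 24.30 = 6.626 mol
n(N2) = 69.63 / 28.01 = 2.486 mol
n/ν → Mg: 2.209, N2: 2.486; Mg is limiting.
N2 consumed = (1/3) × 6.626 = 2.209 mol
N2 remaining = 2.486 − 2.209 = 0.2770 mol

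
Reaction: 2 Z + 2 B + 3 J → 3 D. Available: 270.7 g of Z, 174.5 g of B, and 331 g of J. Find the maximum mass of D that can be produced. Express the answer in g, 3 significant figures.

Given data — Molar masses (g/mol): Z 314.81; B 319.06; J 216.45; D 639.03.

n(Z) = 270.7 / 314.81 = 0.8599 mol
n(B) = 174.5 / 319.06 = 0.5469 mol
n(J) = 331.0 / 216.45 = 1.529 mol
n/ν for Z = 0.8599/2 = 0.4300
n/ν for B = 0.5469/2 = 0.2735
n/ν for J = 1.529/3 = 0.5097
Smallest n/ν is B → limiting reagent.
n(D) = (3/2) × 0.5469 = 0.8204 mol
mass = 0.8204 × 639.03 = 524.3 g

524 g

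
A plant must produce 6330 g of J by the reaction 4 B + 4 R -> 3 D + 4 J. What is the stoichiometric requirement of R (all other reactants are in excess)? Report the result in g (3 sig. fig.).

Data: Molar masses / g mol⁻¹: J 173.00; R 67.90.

n(J) = 6330 / 173.00 = 36.59 mol
n(R) = (4/4) × 36.59 = 36.59 mol
mass = 36.59 × 67.90 = 2484 g

2480 g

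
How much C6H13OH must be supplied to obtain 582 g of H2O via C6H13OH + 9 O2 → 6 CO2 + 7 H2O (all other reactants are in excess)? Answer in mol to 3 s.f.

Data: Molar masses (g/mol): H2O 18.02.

4.61 mol

n(H2O) = 582 / 18.02 = 32.30 mol
n(C6H13OH) = (1/7) × 32.30 = 4.614 mol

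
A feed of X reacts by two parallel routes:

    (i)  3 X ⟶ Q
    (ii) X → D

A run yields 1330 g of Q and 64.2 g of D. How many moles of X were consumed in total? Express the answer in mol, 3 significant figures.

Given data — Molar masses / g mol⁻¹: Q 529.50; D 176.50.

n(Q) = 1330 / 529.50 = 2.512 mol
n(D) = 64.2 / 176.50 = 0.3637 mol
n(X) via (i) = (3/1)×2.512 = 7.536 mol
n(X) via (ii) = (1/1)×0.3637 = 0.3637 mol
total n(X) = 7.536 + 0.3637 = 7.900 mol

7.90 mol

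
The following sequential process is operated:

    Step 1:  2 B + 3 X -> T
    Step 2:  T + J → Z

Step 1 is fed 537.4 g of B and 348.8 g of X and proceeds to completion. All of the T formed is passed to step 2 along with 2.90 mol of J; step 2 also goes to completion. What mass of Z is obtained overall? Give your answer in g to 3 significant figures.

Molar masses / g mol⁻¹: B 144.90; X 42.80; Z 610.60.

1130 g

Step 1:
n(B) = 537.4 / 144.90 = 3.709 mol
n(X) = 348.8 / 42.80 = 8.150 mol
n/ν → B: 1.855, X: 2.717; B is limiting.
n(T) produced = (1/2) × 3.709 = 1.855 mol
Step 2:
n(T) available = 1.855 mol
n(J) = 2.900 mol
n/ν → T: 1.855, J: 2.900; T is limiting.
n(Z) = (1/1) × 1.855 = 1.855 mol
mass = 1.855 × 610.60 = 1133 g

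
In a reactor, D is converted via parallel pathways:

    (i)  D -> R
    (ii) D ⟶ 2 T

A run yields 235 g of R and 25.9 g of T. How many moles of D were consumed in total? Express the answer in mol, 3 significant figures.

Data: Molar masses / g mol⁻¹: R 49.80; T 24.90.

5.24 mol

n(R) = 235 / 49.80 = 4.719 mol
n(T) = 25.9 / 24.90 = 1.040 mol
n(D) via (i) = (1/1)×4.719 = 4.719 mol
n(D) via (ii) = (1/2)×1.040 = 0.5200 mol
total n(D) = 4.719 + 0.5200 = 5.239 mol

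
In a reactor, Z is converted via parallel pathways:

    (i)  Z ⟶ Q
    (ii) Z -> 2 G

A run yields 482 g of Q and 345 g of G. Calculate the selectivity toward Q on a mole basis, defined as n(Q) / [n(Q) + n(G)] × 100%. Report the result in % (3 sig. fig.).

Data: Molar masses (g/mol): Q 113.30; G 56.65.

n(Q) = 482 / 113.30 = 4.254 mol
n(G) = 345 / 56.65 = 6.090 mol
selectivity = 4.254/(4.254+6.090) × 100 = 41.13 %

41.1 %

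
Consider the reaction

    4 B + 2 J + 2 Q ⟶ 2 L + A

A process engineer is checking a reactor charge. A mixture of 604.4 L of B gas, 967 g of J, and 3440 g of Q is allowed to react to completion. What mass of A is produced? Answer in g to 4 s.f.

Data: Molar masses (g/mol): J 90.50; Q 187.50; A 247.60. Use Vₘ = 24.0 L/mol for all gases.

1323 g

n(B) = 604.4 / 24.0 = 25.18 mol
n(J) = 967.0 / 90.50 = 10.69 mol
n(Q) = 3440 / 187.50 = 18.35 mol
n/ν for B = 25.18/4 = 6.295
n/ν for J = 10.69/2 = 5.345
n/ν for Q = 18.35/2 = 9.175
Smallest n/ν is J → limiting reagent.
n(A) = (1/2) × 10.69 = 5.345 mol
mass = 5.345 × 247.60 = 1323 g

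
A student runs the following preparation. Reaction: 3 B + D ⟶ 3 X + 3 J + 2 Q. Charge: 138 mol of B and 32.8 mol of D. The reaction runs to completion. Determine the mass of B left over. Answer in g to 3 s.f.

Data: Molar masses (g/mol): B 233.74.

n(B) = 138.0 mol
n(D) = 32.80 mol
n/ν for B = 138.0/3 = 46.00
n/ν for D = 32.80/1 = 32.80
Smallest n/ν is D → limiting reagent.
B consumed = (3/1) × 32.80 = 98.40 mol
B remaining = 138.0 − 98.40 = 39.60 mol
mass = 39.60 × 233.74 = 9256 g

9260 g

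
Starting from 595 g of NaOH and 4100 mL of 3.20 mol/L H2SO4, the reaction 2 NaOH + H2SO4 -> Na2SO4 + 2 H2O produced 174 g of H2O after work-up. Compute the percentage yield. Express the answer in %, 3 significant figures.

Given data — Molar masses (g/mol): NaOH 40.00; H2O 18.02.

n(NaOH) = 595.0 / 40.00 = 14.88 mol
n(H2SO4) = 3.20 × 4100/1000 = 13.12 mol
n/ν for NaOH = 14.88/2 = 7.440
n/ν for H2SO4 = 13.12/1 = 13.12
Smallest n/ν is NaOH → limiting reagent.
theoretical n(H2O) = (2/2) × 14.88 = 14.88 mol → 268.1 g
% yield = 174 / 268.1 × 100 = 64.90 %

64.9 %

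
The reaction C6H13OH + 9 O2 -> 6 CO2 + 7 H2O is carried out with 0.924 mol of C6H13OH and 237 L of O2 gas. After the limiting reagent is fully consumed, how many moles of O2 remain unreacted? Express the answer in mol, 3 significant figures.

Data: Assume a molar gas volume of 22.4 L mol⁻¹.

2.26 mol

n(C6H13OH) = 0.9240 mol
n(O2) = 237.0 / 22.4 = 10.58 mol
n/ν → C6H13OH: 0.9240, O2: 1.176; C6H13OH is limiting.
O2 consumed = (9/1) × 0.9240 = 8.316 mol
O2 remaining = 10.58 − 8.316 = 2.264 mol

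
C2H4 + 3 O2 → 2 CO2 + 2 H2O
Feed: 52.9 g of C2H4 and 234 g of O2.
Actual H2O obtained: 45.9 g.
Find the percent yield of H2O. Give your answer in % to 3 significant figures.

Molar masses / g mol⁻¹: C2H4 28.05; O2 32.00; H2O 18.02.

n(C2H4) = 52.90 / 28.05 = 1.886 mol
n(O2) = 234.0 / 32.00 = 7.313 mol
n/ν for C2H4 = 1.886/1 = 1.886
n/ν for O2 = 7.313/3 = 2.438
Smallest n/ν is C2H4 → limiting reagent.
theoretical n(H2O) = (2/1) × 1.886 = 3.772 mol → 67.97 g
% yield = 45.9 / 67.97 × 100 = 67.53 %

67.5 %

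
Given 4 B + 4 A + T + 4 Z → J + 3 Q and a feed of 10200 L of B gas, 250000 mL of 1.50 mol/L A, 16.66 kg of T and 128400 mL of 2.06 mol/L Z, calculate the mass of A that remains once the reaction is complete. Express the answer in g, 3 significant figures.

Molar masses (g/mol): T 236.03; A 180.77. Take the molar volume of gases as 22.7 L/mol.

20000 g

n(B) = 10200 / 22.7 = 449.3 mol
n(A) = 1.50 × 250000/1000 = 375.0 mol
n(T) = 16.66×1000 / 236.03 = 70.58 mol
n(Z) = 2.06 × 128400/1000 = 264.5 mol
n/ν for B = 449.3/4 = 112.3
n/ν for A = 375.0/4 = 93.75
n/ν for T = 70.58/1 = 70.58
n/ν for Z = 264.5/4 = 66.13
Smallest n/ν is Z → limiting reagent.
A consumed = (4/4) × 264.5 = 264.5 mol
A remaining = 375.0 − 264.5 = 110.5 mol
mass = 110.5 × 180.77 = 19980 g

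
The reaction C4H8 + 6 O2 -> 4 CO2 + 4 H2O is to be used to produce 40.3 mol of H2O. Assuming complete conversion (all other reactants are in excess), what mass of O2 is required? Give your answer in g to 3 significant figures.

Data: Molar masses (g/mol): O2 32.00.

n(H2O) = 40.30 mol
n(O2) = (6/4) × 40.30 = 60.45 mol
mass = 60.45 × 32.00 = 1934 g

1930 g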